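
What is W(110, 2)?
W(110, 2) = 110 + 1 = 111

A 2-term AP is any pair of integers, so a monochromatic 2-AP exists iff some colour is used at least twice. With 110 colours, the colouring i ↦ i on {1, ..., 110} uses each colour once, avoiding any monochromatic pair, so W(110, 2) > 110. For {1, ..., 111}, pigeonhole forces two integers of the same colour, which form a monochromatic 2-AP. Hence W(110, 2) = 111.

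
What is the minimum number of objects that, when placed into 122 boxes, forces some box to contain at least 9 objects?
n = (9 − 1)·122 + 1 = 977

By the generalised pigeonhole principle, to guarantee some box contains ≥ r objects we need more than (r − 1) · k objects total. Threshold: n = (r − 1) · k + 1. With r = 9 and k = 122: n = 8 · 122 + 1 = 976 + 1 = 977. For n = 976 = 8 · 122, we can put exactly 8 objects in every box, avoiding 9 in any single one — so 977 is tight.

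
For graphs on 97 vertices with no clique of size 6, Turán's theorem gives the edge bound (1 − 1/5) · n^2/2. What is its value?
Turán density bound = (4/5) · 97^2/2 = 18818/5 ≈ 3763.6

Turán's theorem: ex(n, K_{r+1}) is achieved by the complete r-partite Turán graph T(n, r) with parts as balanced as possible, and is at most (1 − 1/r) · n^2/2. For r = 5, n = 97: the density bound is (4/5) · 9409/2 = 18818/5 ≈ 3763.6. The integer-valued extremum is e(T(97, 5)) = 3763, which is strictly less than the density bound 18818/5 since 5 ∤ 97 (the parts of T(97, 5) cannot all be equal).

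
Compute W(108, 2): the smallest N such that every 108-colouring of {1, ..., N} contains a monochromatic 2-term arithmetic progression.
W(108, 2) = 108 + 1 = 109

A 2-term AP is any pair of integers, so a monochromatic 2-AP exists iff some colour is used at least twice. With 108 colours, the colouring i ↦ i on {1, ..., 108} uses each colour once, avoiding any monochromatic pair, so W(108, 2) > 108. For {1, ..., 109}, pigeonhole forces two integers of the same colour, which form a monochromatic 2-AP. Hence W(108, 2) = 109.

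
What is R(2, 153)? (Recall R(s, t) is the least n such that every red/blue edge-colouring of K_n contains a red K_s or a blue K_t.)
R(2, 153) = 153

R(2, k) = k for all k ≥ 2: in a 2-colouring of K_k, either some edge is red (a red K_2) or all edges are blue (a blue K_k). And K_{152} coloured all-blue has no blue K_153, so R(2, 153) > 152. Hence R(2, 153) = 153.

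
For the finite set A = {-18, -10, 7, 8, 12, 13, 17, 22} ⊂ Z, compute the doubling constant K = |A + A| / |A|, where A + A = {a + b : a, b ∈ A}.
K = |A + A| / |A| = 30/8 = 15/4

Enumerate A + A = {a + b : a, b ∈ A}. With |A| = 8, there are |A|^2 = 64 ordered sum pairs; collecting distinct values, A + A = {-36, -28, -20, -11, -10, -6, -5, -3, -2, -1, 2, 3, 4, 7, 12, 14, 15, 16, 19, 20, 21, 24, 25, 26, 29, 30, 34, 35, 39, 44}, so |A + A| = 30. Thus K = 30/8 = 15/4. For comparison, the minimum possible |A + A| over all 8-element sets is 2·8 − 1 = 15 (so min K = 15/8), attained only by arithmetic progressions.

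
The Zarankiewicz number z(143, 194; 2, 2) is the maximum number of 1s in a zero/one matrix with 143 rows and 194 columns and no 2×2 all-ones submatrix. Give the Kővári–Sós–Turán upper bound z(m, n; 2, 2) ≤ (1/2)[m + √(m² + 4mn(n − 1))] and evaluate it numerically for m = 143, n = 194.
z(143, 194; 2, 2) ≤ (1/2)[143 + √(143² + 4·143·194·193)] = (1/2)[143 + √21437273] = 2386.5201

Kővári–Sós–Turán: let r_1, ..., r_143 be the row sums and z = Σ r_i the total number of 1s. Each pair of columns can share at most one row with both entries 1 (else a 2×2 all-ones block appears), so Σ_i C(r_i, 2) ≤ C(194, 2) = 18721. By convexity Σ_i C(r_i, 2) ≥ 143·C(z/143, 2) = z(z − 143)/(2·143), giving z² − 143z − 143·194·193 ≤ 0 and hence z ≤ (1/2)[143 + √(20449 + 4·5354206)] = (1/2)[143 + √21437273] ≈ (1/2)(143 + 4630.0403) = 2386.5201.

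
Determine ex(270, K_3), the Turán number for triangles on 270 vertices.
ex(270, K_3) = ⌊270^2/4⌋ = 18225

Mantel (1907): a triangle-free graph on n vertices has at most ⌊n^2/4⌋ edges, with equality for the complete bipartite graph K_{⌊n/2⌋, ⌈n/2⌉}. For n = 270: ⌊270^2/4⌋ = ⌊72900/4⌋ = 18225. The extremal graph is K_{135, 135}, which has 135·135 = 18225 edges.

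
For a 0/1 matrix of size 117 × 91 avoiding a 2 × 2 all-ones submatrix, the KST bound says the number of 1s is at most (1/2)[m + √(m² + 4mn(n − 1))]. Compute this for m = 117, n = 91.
z(117, 91; 2, 2) ≤ (1/2)[117 + √(117² + 4·117·91·90)] = (1/2)[117 + √3846609] = 1039.1387

Kővári–Sós–Turán: let r_1, ..., r_117 be the row sums and z = Σ r_i the total number of 1s. Each pair of columns can share at most one row with both entries 1 (else a 2×2 all-ones block appears), so Σ_i C(r_i, 2) ≤ C(91, 2) = 4095. By convexity Σ_i C(r_i, 2) ≥ 117·C(z/117, 2) = z(z − 117)/(2·117), giving z² − 117z − 117·91·90 ≤ 0 and hence z ≤ (1/2)[117 + √(13689 + 4·958230)] = (1/2)[117 + √3846609] ≈ (1/2)(117 + 1961.2774) = 1039.1387.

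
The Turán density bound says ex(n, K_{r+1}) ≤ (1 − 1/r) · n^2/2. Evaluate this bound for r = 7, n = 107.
Turán density bound = (6/7) · 107^2/2 = 34347/7 ≈ 4906.7143

Turán's theorem: ex(n, K_{r+1}) is achieved by the complete r-partite Turán graph T(n, r) with parts as balanced as possible, and is at most (1 − 1/r) · n^2/2. For r = 7, n = 107: the density bound is (6/7) · 11449/2 = 34347/7 ≈ 4906.7143. The integer-valued extremum is e(T(107, 7)) = 4906, which is strictly less than the density bound 34347/7 since 7 ∤ 107 (the parts of T(107, 7) cannot all be equal).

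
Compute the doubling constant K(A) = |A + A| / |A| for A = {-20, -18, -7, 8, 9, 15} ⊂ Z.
K = |A + A| / |A| = 21/6 = 7/2

Enumerate A + A = {a + b : a, b ∈ A}. With |A| = 6, there are |A|^2 = 36 ordered sum pairs; collecting distinct values, A + A = {-40, -38, -36, -27, -25, -14, -12, -11, -10, -9, -5, -3, 1, 2, 8, 16, 17, 18, 23, 24, 30}, so |A + A| = 21. Thus K = 21/6 = 7/2. For comparison, the minimum possible |A + A| over all 6-element sets is 2·6 − 1 = 11 (so min K = 11/6), attained only by arithmetic progressions.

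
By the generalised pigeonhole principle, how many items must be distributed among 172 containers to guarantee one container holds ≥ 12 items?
n = (12 − 1)·172 + 1 = 1893

By the generalised pigeonhole principle, to guarantee some box contains ≥ r objects we need more than (r − 1) · k objects total. Threshold: n = (r − 1) · k + 1. With r = 12 and k = 172: n = 11 · 172 + 1 = 1892 + 1 = 1893. For n = 1892 = 11 · 172, we can put exactly 11 objects in every box, avoiding 12 in any single one — so 1893 is tight.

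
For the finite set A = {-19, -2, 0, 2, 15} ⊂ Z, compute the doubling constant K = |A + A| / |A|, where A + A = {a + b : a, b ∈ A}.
K = |A + A| / |A| = 13/5

Enumerate A + A = {a + b : a, b ∈ A}. With |A| = 5, there are |A|^2 = 25 ordered sum pairs; collecting distinct values, A + A = {-38, -21, -19, -17, -4, -2, 0, 2, 4, 13, 15, 17, 30}, so |A + A| = 13. Thus K = 13/5. For comparison, the minimum possible |A + A| over all 5-element sets is 2·5 − 1 = 9 (so min K = 9/5), attained only by arithmetic progressions.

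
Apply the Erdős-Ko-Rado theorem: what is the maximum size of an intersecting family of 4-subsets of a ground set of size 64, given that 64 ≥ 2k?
max |F| = C(63, 3) = 39711

Erdős-Ko-Rado (1961): when n ≥ 2k, max |F| = C(n−1, k−1). The bound is attained by the star {A : i ∈ A} for any fixed i ∈ [n]. Here C(64−1, 4−1) = C(63, 3) = 39711.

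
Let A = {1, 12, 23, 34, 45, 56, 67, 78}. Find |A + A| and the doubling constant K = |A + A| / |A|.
K = |A + A| / |A| = 15/8

Enumerate A + A = {a + b : a, b ∈ A}. With |A| = 8, there are |A|^2 = 64 ordered sum pairs; collecting distinct values, A + A = {2, 13, 24, 35, 46, 57, 68, 79, 90, 101, 112, 123, 134, 145, 156}, so |A + A| = 15. Thus K = 15/8. Here |A + A| = 2|A| − 1 = 15, the minimum possible — so K = 15/8 is minimal, which holds iff A is an arithmetic progression.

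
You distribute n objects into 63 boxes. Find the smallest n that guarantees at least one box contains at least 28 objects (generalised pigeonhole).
n = (28 − 1)·63 + 1 = 1702

By the generalised pigeonhole principle, to guarantee some box contains ≥ r objects we need more than (r − 1) · k objects total. Threshold: n = (r − 1) · k + 1. With r = 28 and k = 63: n = 27 · 63 + 1 = 1701 + 1 = 1702. For n = 1701 = 27 · 63, we can put exactly 27 objects in every box, avoiding 28 in any single one — so 1702 is tight.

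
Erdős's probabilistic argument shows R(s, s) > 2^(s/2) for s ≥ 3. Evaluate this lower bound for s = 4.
2^(4/2) = 4; so R(4, 4) > 4

Colour each edge of K_n uniformly at random with red/blue. The expected number of monochromatic K_4 is C(n, 4) · 2 · 2^(−C(4,2)). If C(n, 4) · 2^(1 − C(4,2)) < 1, then with positive probability no monochromatic K_4 exists, so R(4, 4) > n. The standard estimate C(n, 4) ≤ n^4/4! shows this inequality holds whenever n ≤ 2^(4/2) (since 4! · 2^(C(4,2) − 1) > 2^(4^2/2) ≥ n^4). Hence R(4, 4) > 2^(4/2) = 4.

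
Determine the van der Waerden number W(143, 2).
W(143, 2) = 143 + 1 = 144

A 2-term AP is any pair of integers, so a monochromatic 2-AP exists iff some colour is used at least twice. With 143 colours, the colouring i ↦ i on {1, ..., 143} uses each colour once, avoiding any monochromatic pair, so W(143, 2) > 143. For {1, ..., 144}, pigeonhole forces two integers of the same colour, which form a monochromatic 2-AP. Hence W(143, 2) = 144.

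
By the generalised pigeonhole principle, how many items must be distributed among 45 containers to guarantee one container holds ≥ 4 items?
n = (4 − 1)·45 + 1 = 136

By the generalised pigeonhole principle, to guarantee some box contains ≥ r objects we need more than (r − 1) · k objects total. Threshold: n = (r − 1) · k + 1. With r = 4 and k = 45: n = 3 · 45 + 1 = 135 + 1 = 136. For n = 135 = 3 · 45, we can put exactly 3 objects in every box, avoiding 4 in any single one — so 136 is tight.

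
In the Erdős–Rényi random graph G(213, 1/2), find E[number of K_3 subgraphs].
E[# K_3] = C(213, 3) · (1/2)^C(3, 2) = 1587986 / 2^3 = 793993/4 = 198498.25

For each 3-subset S of vertices (there are C(213, 3) = 1587986 such S), let X_S = 1 if S induces a K_3 (all C(3, 2) = 3 edges present). Then P(X_S = 1) = (1/2)^3 = 1/8. By linearity of expectation, E[# K_3] = C(213, 3) · (1/2)^3 = 1587986 / 8 = 793993/4 = 198498.25.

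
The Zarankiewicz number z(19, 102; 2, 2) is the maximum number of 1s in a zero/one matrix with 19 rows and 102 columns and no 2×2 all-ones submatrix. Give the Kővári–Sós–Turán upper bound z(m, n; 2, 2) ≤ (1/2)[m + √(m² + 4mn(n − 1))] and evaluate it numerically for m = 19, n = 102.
z(19, 102; 2, 2) ≤ (1/2)[19 + √(19² + 4·19·102·101)] = (1/2)[19 + √783313] = 452.0249

Kővári–Sós–Turán: let r_1, ..., r_19 be the row sums and z = Σ r_i the total number of 1s. Each pair of columns can share at most one row with both entries 1 (else a 2×2 all-ones block appears), so Σ_i C(r_i, 2) ≤ C(102, 2) = 5151. By convexity Σ_i C(r_i, 2) ≥ 19·C(z/19, 2) = z(z − 19)/(2·19), giving z² − 19z − 19·102·101 ≤ 0 and hence z ≤ (1/2)[19 + √(361 + 4·195738)] = (1/2)[19 + √783313] ≈ (1/2)(19 + 885.0497) = 452.0249.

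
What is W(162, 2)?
W(162, 2) = 162 + 1 = 163

A 2-term AP is any pair of integers, so a monochromatic 2-AP exists iff some colour is used at least twice. With 162 colours, the colouring i ↦ i on {1, ..., 162} uses each colour once, avoiding any monochromatic pair, so W(162, 2) > 162. For {1, ..., 163}, pigeonhole forces two integers of the same colour, which form a monochromatic 2-AP. Hence W(162, 2) = 163.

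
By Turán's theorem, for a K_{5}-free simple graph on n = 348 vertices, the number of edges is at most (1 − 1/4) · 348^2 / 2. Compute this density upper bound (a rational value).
Turán density bound = (3/4) · 348^2/2 = 45414

Turán's theorem: ex(n, K_{r+1}) is achieved by the complete r-partite Turán graph T(n, r) with parts as balanced as possible, and is at most (1 − 1/r) · n^2/2. For r = 4, n = 348: the density bound is (3/4) · 121104/2 = 45414. Since 4 ∣ 348, the Turán graph T(348, 4) has parts of equal size 87, and its edge count e(T(348, 4)) = 45414 attains the density bound exactly.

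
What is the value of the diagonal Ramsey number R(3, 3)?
R(3, 3) = 6

Lower bound: the 5-cycle C_5 (with the remaining edges as the complement) gives a 2-colouring of K_5 with no monochromatic triangle, so R(3, 3) > 5.
Upper bound: in K_6, any vertex has 5 incident edges, so by pigeonhole ≥3 are the same colour (say red). If any pair of those red neighbours has a red edge between them, we get a red triangle; otherwise the three neighbours span a blue triangle. So every 2-colouring of K_6 has a monochromatic triangle.
Hence R(3, 3) = 6.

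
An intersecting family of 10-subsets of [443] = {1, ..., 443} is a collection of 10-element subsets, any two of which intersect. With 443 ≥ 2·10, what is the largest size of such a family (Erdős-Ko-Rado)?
max |F| = C(442, 9) = 1634692408916877310

The Erdős-Ko-Rado theorem states: for n ≥ 2k, an intersecting family of k-subsets of an n-element set has size at most C(n − 1, k − 1), with equality for 'star' families {A ⊆ [n] : |A| = k, i ∈ A} (fix an element i). For n = 443, k = 10: C(442, 9) = 1634692408916877310.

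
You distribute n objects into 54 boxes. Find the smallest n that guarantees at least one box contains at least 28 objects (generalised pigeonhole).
n = (28 − 1)·54 + 1 = 1459

By the generalised pigeonhole principle, to guarantee some box contains ≥ r objects we need more than (r − 1) · k objects total. Threshold: n = (r − 1) · k + 1. With r = 28 and k = 54: n = 27 · 54 + 1 = 1458 + 1 = 1459. For n = 1458 = 27 · 54, we can put exactly 27 objects in every box, avoiding 28 in any single one — so 1459 is tight.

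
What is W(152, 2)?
W(152, 2) = 152 + 1 = 153

A 2-term AP is any pair of integers, so a monochromatic 2-AP exists iff some colour is used at least twice. With 152 colours, the colouring i ↦ i on {1, ..., 152} uses each colour once, avoiding any monochromatic pair, so W(152, 2) > 152. For {1, ..., 153}, pigeonhole forces two integers of the same colour, which form a monochromatic 2-AP. Hence W(152, 2) = 153.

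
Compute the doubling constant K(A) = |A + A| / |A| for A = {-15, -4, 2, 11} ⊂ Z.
K = |A + A| / |A| = 10/4 = 5/2

Enumerate A + A = {a + b : a, b ∈ A}. With |A| = 4, there are |A|^2 = 16 ordered sum pairs; collecting distinct values, A + A = {-30, -19, -13, -8, -4, -2, 4, 7, 13, 22}, so |A + A| = 10. Thus K = 10/4 = 5/2. For comparison, the minimum possible |A + A| over all 4-element sets is 2·4 − 1 = 7 (so min K = 7/4), attained only by arithmetic progressions.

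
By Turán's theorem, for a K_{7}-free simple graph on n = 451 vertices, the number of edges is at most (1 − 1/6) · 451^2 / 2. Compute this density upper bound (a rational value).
Turán density bound = (5/6) · 451^2/2 = 1017005/12 ≈ 84750.4167

Turán's theorem: ex(n, K_{r+1}) is achieved by the complete r-partite Turán graph T(n, r) with parts as balanced as possible, and is at most (1 − 1/r) · n^2/2. For r = 6, n = 451: the density bound is (5/6) · 203401/2 = 1017005/12 ≈ 84750.4167. The integer-valued extremum is e(T(451, 6)) = 84750, which is strictly less than the density bound 1017005/12 since 6 ∤ 451 (the parts of T(451, 6) cannot all be equal).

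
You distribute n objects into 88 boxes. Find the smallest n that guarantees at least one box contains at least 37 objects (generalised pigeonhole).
n = (37 − 1)·88 + 1 = 3169

By the generalised pigeonhole principle, to guarantee some box contains ≥ r objects we need more than (r − 1) · k objects total. Threshold: n = (r − 1) · k + 1. With r = 37 and k = 88: n = 36 · 88 + 1 = 3168 + 1 = 3169. For n = 3168 = 36 · 88, we can put exactly 36 objects in every box, avoiding 37 in any single one — so 3169 is tight.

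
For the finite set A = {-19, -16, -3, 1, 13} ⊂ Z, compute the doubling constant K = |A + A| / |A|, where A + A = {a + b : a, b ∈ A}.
K = |A + A| / |A| = 14/5

Enumerate A + A = {a + b : a, b ∈ A}. With |A| = 5, there are |A|^2 = 25 ordered sum pairs; collecting distinct values, A + A = {-38, -35, -32, -22, -19, -18, -15, -6, -3, -2, 2, 10, 14, 26}, so |A + A| = 14. Thus K = 14/5. For comparison, the minimum possible |A + A| over all 5-element sets is 2·5 − 1 = 9 (so min K = 9/5), attained only by arithmetic progressions.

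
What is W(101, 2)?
W(101, 2) = 101 + 1 = 102

A 2-term AP is any pair of integers, so a monochromatic 2-AP exists iff some colour is used at least twice. With 101 colours, the colouring i ↦ i on {1, ..., 101} uses each colour once, avoiding any monochromatic pair, so W(101, 2) > 101. For {1, ..., 102}, pigeonhole forces two integers of the same colour, which form a monochromatic 2-AP. Hence W(101, 2) = 102.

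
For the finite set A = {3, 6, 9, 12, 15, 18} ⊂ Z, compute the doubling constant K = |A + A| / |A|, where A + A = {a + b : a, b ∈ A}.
K = |A + A| / |A| = 11/6

Enumerate A + A = {a + b : a, b ∈ A}. With |A| = 6, there are |A|^2 = 36 ordered sum pairs; collecting distinct values, A + A = {6, 9, 12, 15, 18, 21, 24, 27, 30, 33, 36}, so |A + A| = 11. Thus K = 11/6. Here |A + A| = 2|A| − 1 = 11, the minimum possible — so K = 11/6 is minimal, which holds iff A is an arithmetic progression.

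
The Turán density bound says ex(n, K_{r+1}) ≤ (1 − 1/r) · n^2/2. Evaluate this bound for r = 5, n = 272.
Turán density bound = (4/5) · 272^2/2 = 147968/5 ≈ 29593.6

Turán's theorem: ex(n, K_{r+1}) is achieved by the complete r-partite Turán graph T(n, r) with parts as balanced as possible, and is at most (1 − 1/r) · n^2/2. For r = 5, n = 272: the density bound is (4/5) · 73984/2 = 147968/5 ≈ 29593.6. The integer-valued extremum is e(T(272, 5)) = 29593, which is strictly less than the density bound 147968/5 since 5 ∤ 272 (the parts of T(272, 5) cannot all be equal).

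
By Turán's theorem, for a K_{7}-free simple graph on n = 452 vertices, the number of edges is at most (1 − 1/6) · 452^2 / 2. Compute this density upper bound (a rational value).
Turán density bound = (5/6) · 452^2/2 = 255380/3 ≈ 85126.6667

Turán's theorem: ex(n, K_{r+1}) is achieved by the complete r-partite Turán graph T(n, r) with parts as balanced as possible, and is at most (1 − 1/r) · n^2/2. For r = 6, n = 452: the density bound is (5/6) · 204304/2 = 255380/3 ≈ 85126.6667. The integer-valued extremum is e(T(452, 6)) = 85126, which is strictly less than the density bound 255380/3 since 6 ∤ 452 (the parts of T(452, 6) cannot all be equal).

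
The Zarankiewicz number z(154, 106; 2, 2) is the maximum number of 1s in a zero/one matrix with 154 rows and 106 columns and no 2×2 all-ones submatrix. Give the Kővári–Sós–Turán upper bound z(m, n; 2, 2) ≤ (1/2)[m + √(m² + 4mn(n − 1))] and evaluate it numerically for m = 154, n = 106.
z(154, 106; 2, 2) ≤ (1/2)[154 + √(154² + 4·154·106·105)] = (1/2)[154 + √6879796] = 1388.4683

Kővári–Sós–Turán: let r_1, ..., r_154 be the row sums and z = Σ r_i the total number of 1s. Each pair of columns can share at most one row with both entries 1 (else a 2×2 all-ones block appears), so Σ_i C(r_i, 2) ≤ C(106, 2) = 5565. By convexity Σ_i C(r_i, 2) ≥ 154·C(z/154, 2) = z(z − 154)/(2·154), giving z² − 154z − 154·106·105 ≤ 0 and hence z ≤ (1/2)[154 + √(23716 + 4·1714020)] = (1/2)[154 + √6879796] ≈ (1/2)(154 + 2622.9365) = 1388.4683.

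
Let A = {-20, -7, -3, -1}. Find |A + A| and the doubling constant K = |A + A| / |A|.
K = |A + A| / |A| = 10/4 = 5/2

Enumerate A + A = {a + b : a, b ∈ A}. With |A| = 4, there are |A|^2 = 16 ordered sum pairs; collecting distinct values, A + A = {-40, -27, -23, -21, -14, -10, -8, -6, -4, -2}, so |A + A| = 10. Thus K = 10/4 = 5/2. For comparison, the minimum possible |A + A| over all 4-element sets is 2·4 − 1 = 7 (so min K = 7/4), attained only by arithmetic progressions.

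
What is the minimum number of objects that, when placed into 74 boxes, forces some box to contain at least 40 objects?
n = (40 − 1)·74 + 1 = 2887

By the generalised pigeonhole principle, to guarantee some box contains ≥ r objects we need more than (r − 1) · k objects total. Threshold: n = (r − 1) · k + 1. With r = 40 and k = 74: n = 39 · 74 + 1 = 2886 + 1 = 2887. For n = 2886 = 39 · 74, we can put exactly 39 objects in every box, avoiding 40 in any single one — so 2887 is tight.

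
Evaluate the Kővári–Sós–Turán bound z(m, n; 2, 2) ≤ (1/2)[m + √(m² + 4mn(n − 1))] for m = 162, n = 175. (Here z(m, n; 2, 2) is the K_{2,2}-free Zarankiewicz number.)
z(162, 175; 2, 2) ≤ (1/2)[162 + √(162² + 4·162·175·174)] = (1/2)[162 + √19757844] = 2303.4898

Kővári–Sós–Turán: let r_1, ..., r_162 be the row sums and z = Σ r_i the total number of 1s. Each pair of columns can share at most one row with both entries 1 (else a 2×2 all-ones block appears), so Σ_i C(r_i, 2) ≤ C(175, 2) = 15225. By convexity Σ_i C(r_i, 2) ≥ 162·C(z/162, 2) = z(z − 162)/(2·162), giving z² − 162z − 162·175·174 ≤ 0 and hence z ≤ (1/2)[162 + √(26244 + 4·4932900)] = (1/2)[162 + √19757844] ≈ (1/2)(162 + 4444.9796) = 2303.4898.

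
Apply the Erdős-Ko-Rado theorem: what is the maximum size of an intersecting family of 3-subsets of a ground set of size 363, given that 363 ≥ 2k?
max |F| = C(362, 2) = 65341

Erdős-Ko-Rado (1961): when n ≥ 2k, max |F| = C(n−1, k−1). The bound is attained by the star {A : i ∈ A} for any fixed i ∈ [n]. Here C(363−1, 3−1) = C(362, 2) = 65341.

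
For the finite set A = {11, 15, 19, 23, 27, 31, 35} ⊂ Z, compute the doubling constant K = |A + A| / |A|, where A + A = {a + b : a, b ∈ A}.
K = |A + A| / |A| = 13/7

Enumerate A + A = {a + b : a, b ∈ A}. With |A| = 7, there are |A|^2 = 49 ordered sum pairs; collecting distinct values, A + A = {22, 26, 30, 34, 38, 42, 46, 50, 54, 58, 62, 66, 70}, so |A + A| = 13. Thus K = 13/7. Here |A + A| = 2|A| − 1 = 13, the minimum possible — so K = 13/7 is minimal, which holds iff A is an arithmetic progression.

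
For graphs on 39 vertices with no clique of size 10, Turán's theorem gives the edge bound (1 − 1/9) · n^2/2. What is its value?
Turán density bound = (8/9) · 39^2/2 = 676

Turán's theorem: ex(n, K_{r+1}) is achieved by the complete r-partite Turán graph T(n, r) with parts as balanced as possible, and is at most (1 − 1/r) · n^2/2. For r = 9, n = 39: the density bound is (8/9) · 1521/2 = 676. The integer-valued extremum is e(T(39, 9)) = 675, which is strictly less than the density bound 676 since 9 ∤ 39 (the parts of T(39, 9) cannot all be equal).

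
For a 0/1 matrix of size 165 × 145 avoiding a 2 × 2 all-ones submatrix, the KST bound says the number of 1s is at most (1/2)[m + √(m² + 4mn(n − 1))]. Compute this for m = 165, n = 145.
z(165, 145; 2, 2) ≤ (1/2)[165 + √(165² + 4·165·145·144)] = (1/2)[165 + √13808025] = 1940.4575

Kővári–Sós–Turán: let r_1, ..., r_165 be the row sums and z = Σ r_i the total number of 1s. Each pair of columns can share at most one row with both entries 1 (else a 2×2 all-ones block appears), so Σ_i C(r_i, 2) ≤ C(145, 2) = 10440. By convexity Σ_i C(r_i, 2) ≥ 165·C(z/165, 2) = z(z − 165)/(2·165), giving z² − 165z − 165·145·144 ≤ 0 and hence z ≤ (1/2)[165 + √(27225 + 4·3445200)] = (1/2)[165 + √13808025] ≈ (1/2)(165 + 3715.9151) = 1940.4575.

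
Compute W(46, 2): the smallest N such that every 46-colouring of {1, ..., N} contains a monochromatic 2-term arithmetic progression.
W(46, 2) = 46 + 1 = 47

A 2-term AP is any pair of integers, so a monochromatic 2-AP exists iff some colour is used at least twice. With 46 colours, the colouring i ↦ i on {1, ..., 46} uses each colour once, avoiding any monochromatic pair, so W(46, 2) > 46. For {1, ..., 47}, pigeonhole forces two integers of the same colour, which form a monochromatic 2-AP. Hence W(46, 2) = 47.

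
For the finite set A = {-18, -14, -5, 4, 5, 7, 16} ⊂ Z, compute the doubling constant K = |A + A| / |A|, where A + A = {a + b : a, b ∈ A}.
K = |A + A| / |A| = 25/7

Enumerate A + A = {a + b : a, b ∈ A}. With |A| = 7, there are |A|^2 = 49 ordered sum pairs; collecting distinct values, A + A = {-36, -32, -28, -23, -19, -14, -13, -11, -10, -9, -7, -2, -1, 0, 2, 8, 9, 10, 11, 12, 14, 20, 21, 23, 32}, so |A + A| = 25. Thus K = 25/7. For comparison, the minimum possible |A + A| over all 7-element sets is 2·7 − 1 = 13 (so min K = 13/7), attained only by arithmetic progressions.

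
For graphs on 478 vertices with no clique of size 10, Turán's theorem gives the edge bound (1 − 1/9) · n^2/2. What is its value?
Turán density bound = (8/9) · 478^2/2 = 913936/9 ≈ 101548.4444

Turán's theorem: ex(n, K_{r+1}) is achieved by the complete r-partite Turán graph T(n, r) with parts as balanced as possible, and is at most (1 − 1/r) · n^2/2. For r = 9, n = 478: the density bound is (8/9) · 228484/2 = 913936/9 ≈ 101548.4444. The integer-valued extremum is e(T(478, 9)) = 101548, which is strictly less than the density bound 913936/9 since 9 ∤ 478 (the parts of T(478, 9) cannot all be equal).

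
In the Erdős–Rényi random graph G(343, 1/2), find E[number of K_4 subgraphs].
E[# K_4] = C(343, 4) · (1/2)^C(4, 2) = 566685735 / 2^6 = 8854464.609375

For each 4-subset S of vertices (there are C(343, 4) = 566685735 such S), let X_S = 1 if S induces a K_4 (all C(4, 2) = 6 edges present). Then P(X_S = 1) = (1/2)^6 = 1/64. By linearity of expectation, E[# K_4] = C(343, 4) · (1/2)^6 = 566685735 / 64 = 8854464.609375.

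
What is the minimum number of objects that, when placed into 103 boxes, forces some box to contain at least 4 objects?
n = (4 − 1)·103 + 1 = 310

By the generalised pigeonhole principle, to guarantee some box contains ≥ r objects we need more than (r − 1) · k objects total. Threshold: n = (r − 1) · k + 1. With r = 4 and k = 103: n = 3 · 103 + 1 = 309 + 1 = 310. For n = 309 = 3 · 103, we can put exactly 3 objects in every box, avoiding 4 in any single one — so 310 is tight.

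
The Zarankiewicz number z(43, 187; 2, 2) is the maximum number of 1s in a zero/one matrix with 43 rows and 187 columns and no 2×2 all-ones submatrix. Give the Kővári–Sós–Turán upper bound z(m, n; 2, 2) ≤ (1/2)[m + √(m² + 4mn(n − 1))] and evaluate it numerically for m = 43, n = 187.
z(43, 187; 2, 2) ≤ (1/2)[43 + √(43² + 4·43·187·186)] = (1/2)[43 + √5984353] = 1244.6469

Kővári–Sós–Turán: let r_1, ..., r_43 be the row sums and z = Σ r_i the total number of 1s. Each pair of columns can share at most one row with both entries 1 (else a 2×2 all-ones block appears), so Σ_i C(r_i, 2) ≤ C(187, 2) = 17391. By convexity Σ_i C(r_i, 2) ≥ 43·C(z/43, 2) = z(z − 43)/(2·43), giving z² − 43z − 43·187·186 ≤ 0 and hence z ≤ (1/2)[43 + √(1849 + 4·1495626)] = (1/2)[43 + √5984353] ≈ (1/2)(43 + 2446.2937) = 1244.6469.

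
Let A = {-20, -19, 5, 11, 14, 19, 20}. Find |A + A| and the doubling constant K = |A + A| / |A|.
K = |A + A| / |A| = 26/7

Enumerate A + A = {a + b : a, b ∈ A}. With |A| = 7, there are |A|^2 = 49 ordered sum pairs; collecting distinct values, A + A = {-40, -39, -38, -15, -14, -9, -8, -6, -5, -1, 0, 1, 10, 16, 19, 22, 24, 25, 28, 30, 31, 33, 34, 38, 39, 40}, so |A + A| = 26. Thus K = 26/7. For comparison, the minimum possible |A + A| over all 7-element sets is 2·7 − 1 = 13 (so min K = 13/7), attained only by arithmetic progressions.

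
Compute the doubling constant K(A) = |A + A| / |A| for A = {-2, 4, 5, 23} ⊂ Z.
K = |A + A| / |A| = 10/4 = 5/2

Enumerate A + A = {a + b : a, b ∈ A}. With |A| = 4, there are |A|^2 = 16 ordered sum pairs; collecting distinct values, A + A = {-4, 2, 3, 8, 9, 10, 21, 27, 28, 46}, so |A + A| = 10. Thus K = 10/4 = 5/2. For comparison, the minimum possible |A + A| over all 4-element sets is 2·4 − 1 = 7 (so min K = 7/4), attained only by arithmetic progressions.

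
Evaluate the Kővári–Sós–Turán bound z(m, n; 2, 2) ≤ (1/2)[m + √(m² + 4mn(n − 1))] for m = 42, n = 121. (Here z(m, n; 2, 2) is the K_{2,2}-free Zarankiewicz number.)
z(42, 121; 2, 2) ≤ (1/2)[42 + √(42² + 4·42·121·120)] = (1/2)[42 + √2441124] = 802.2048

Kővári–Sós–Turán: let r_1, ..., r_42 be the row sums and z = Σ r_i the total number of 1s. Each pair of columns can share at most one row with both entries 1 (else a 2×2 all-ones block appears), so Σ_i C(r_i, 2) ≤ C(121, 2) = 7260. By convexity Σ_i C(r_i, 2) ≥ 42·C(z/42, 2) = z(z − 42)/(2·42), giving z² − 42z − 42·121·120 ≤ 0 and hence z ≤ (1/2)[42 + √(1764 + 4·609840)] = (1/2)[42 + √2441124] ≈ (1/2)(42 + 1562.4097) = 802.2048.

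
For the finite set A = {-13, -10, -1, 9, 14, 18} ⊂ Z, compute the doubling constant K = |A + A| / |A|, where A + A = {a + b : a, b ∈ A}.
K = |A + A| / |A| = 20/6 = 10/3

Enumerate A + A = {a + b : a, b ∈ A}. With |A| = 6, there are |A|^2 = 36 ordered sum pairs; collecting distinct values, A + A = {-26, -23, -20, -14, -11, -4, -2, -1, 1, 4, 5, 8, 13, 17, 18, 23, 27, 28, 32, 36}, so |A + A| = 20. Thus K = 20/6 = 10/3. For comparison, the minimum possible |A + A| over all 6-element sets is 2·6 − 1 = 11 (so min K = 11/6), attained only by arithmetic progressions.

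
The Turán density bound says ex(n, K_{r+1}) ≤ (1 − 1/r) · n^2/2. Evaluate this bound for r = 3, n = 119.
Turán density bound = (2/3) · 119^2/2 = 14161/3 ≈ 4720.3333

Turán's theorem: ex(n, K_{r+1}) is achieved by the complete r-partite Turán graph T(n, r) with parts as balanced as possible, and is at most (1 − 1/r) · n^2/2. For r = 3, n = 119: the density bound is (2/3) · 14161/2 = 14161/3 ≈ 4720.3333. The integer-valued extremum is e(T(119, 3)) = 4720, which is strictly less than the density bound 14161/3 since 3 ∤ 119 (the parts of T(119, 3) cannot all be equal).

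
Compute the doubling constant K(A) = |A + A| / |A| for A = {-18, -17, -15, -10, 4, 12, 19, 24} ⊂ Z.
K = |A + A| / |A| = 33/8

Enumerate A + A = {a + b : a, b ∈ A}. With |A| = 8, there are |A|^2 = 64 ordered sum pairs; collecting distinct values, A + A = {-36, -35, -34, -33, -32, -30, -28, -27, -25, -20, -14, -13, -11, -6, -5, -3, 1, 2, 4, 6, 7, 8, 9, 14, 16, 23, 24, 28, 31, 36, 38, 43, 48}, so |A + A| = 33. Thus K = 33/8. For comparison, the minimum possible |A + A| over all 8-element sets is 2·8 − 1 = 15 (so min K = 15/8), attained only by arithmetic progressions.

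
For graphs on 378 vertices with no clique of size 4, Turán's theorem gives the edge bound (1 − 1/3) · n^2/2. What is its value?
Turán density bound = (2/3) · 378^2/2 = 47628

Turán's theorem: ex(n, K_{r+1}) is achieved by the complete r-partite Turán graph T(n, r) with parts as balanced as possible, and is at most (1 − 1/r) · n^2/2. For r = 3, n = 378: the density bound is (2/3) · 142884/2 = 47628. Since 3 ∣ 378, the Turán graph T(378, 3) has parts of equal size 126, and its edge count e(T(378, 3)) = 47628 attains the density bound exactly.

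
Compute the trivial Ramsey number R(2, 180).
R(2, 180) = 180

R(2, k) = k for all k ≥ 2: in a 2-colouring of K_k, either some edge is red (a red K_2) or all edges are blue (a blue K_k). And K_{179} coloured all-blue has no blue K_180, so R(2, 180) > 179. Hence R(2, 180) = 180.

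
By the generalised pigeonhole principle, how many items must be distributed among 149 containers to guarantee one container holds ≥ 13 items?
n = (13 − 1)·149 + 1 = 1789

By the generalised pigeonhole principle, to guarantee some box contains ≥ r objects we need more than (r − 1) · k objects total. Threshold: n = (r − 1) · k + 1. With r = 13 and k = 149: n = 12 · 149 + 1 = 1788 + 1 = 1789. For n = 1788 = 12 · 149, we can put exactly 12 objects in every box, avoiding 13 in any single one — so 1789 is tight.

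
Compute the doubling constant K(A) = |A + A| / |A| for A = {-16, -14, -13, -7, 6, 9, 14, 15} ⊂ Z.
K = |A + A| / |A| = 32/8 = 4

Enumerate A + A = {a + b : a, b ∈ A}. With |A| = 8, there are |A|^2 = 64 ordered sum pairs; collecting distinct values, A + A = {-32, -30, -29, -28, -27, -26, -23, -21, -20, -14, -10, -8, -7, -5, -4, -2, -1, 0, 1, 2, 7, 8, 12, 15, 18, 20, 21, 23, 24, 28, 29, 30}, so |A + A| = 32. Thus K = 32/8 = 4. For comparison, the minimum possible |A + A| over all 8-element sets is 2·8 − 1 = 15 (so min K = 15/8), attained only by arithmetic progressions.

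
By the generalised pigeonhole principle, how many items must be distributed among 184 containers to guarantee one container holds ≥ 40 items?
n = (40 − 1)·184 + 1 = 7177

By the generalised pigeonhole principle, to guarantee some box contains ≥ r objects we need more than (r − 1) · k objects total. Threshold: n = (r − 1) · k + 1. With r = 40 and k = 184: n = 39 · 184 + 1 = 7176 + 1 = 7177. For n = 7176 = 39 · 184, we can put exactly 39 objects in every box, avoiding 40 in any single one — so 7177 is tight.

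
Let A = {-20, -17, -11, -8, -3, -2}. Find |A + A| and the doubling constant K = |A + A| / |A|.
K = |A + A| / |A| = 18/6 = 3

Enumerate A + A = {a + b : a, b ∈ A}. With |A| = 6, there are |A|^2 = 36 ordered sum pairs; collecting distinct values, A + A = {-40, -37, -34, -31, -28, -25, -23, -22, -20, -19, -16, -14, -13, -11, -10, -6, -5, -4}, so |A + A| = 18. Thus K = 18/6 = 3. For comparison, the minimum possible |A + A| over all 6-element sets is 2·6 − 1 = 11 (so min K = 11/6), attained only by arithmetic progressions.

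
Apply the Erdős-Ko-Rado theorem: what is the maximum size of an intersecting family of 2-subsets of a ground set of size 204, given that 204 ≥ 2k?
max |F| = C(203, 1) = 203

The Erdős-Ko-Rado theorem states: for n ≥ 2k, an intersecting family of k-subsets of an n-element set has size at most C(n − 1, k − 1), with equality for 'star' families {A ⊆ [n] : |A| = k, i ∈ A} (fix an element i). For n = 204, k = 2: C(203, 1) = 203.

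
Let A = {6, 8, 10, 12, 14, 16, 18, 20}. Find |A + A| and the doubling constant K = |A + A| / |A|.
K = |A + A| / |A| = 15/8

Enumerate A + A = {a + b : a, b ∈ A}. With |A| = 8, there are |A|^2 = 64 ordered sum pairs; collecting distinct values, A + A = {12, 14, 16, 18, 20, 22, 24, 26, 28, 30, 32, 34, 36, 38, 40}, so |A + A| = 15. Thus K = 15/8. Here |A + A| = 2|A| − 1 = 15, the minimum possible — so K = 15/8 is minimal, which holds iff A is an arithmetic progression.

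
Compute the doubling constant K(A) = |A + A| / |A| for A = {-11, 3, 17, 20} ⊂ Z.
K = |A + A| / |A| = 9/4

Enumerate A + A = {a + b : a, b ∈ A}. With |A| = 4, there are |A|^2 = 16 ordered sum pairs; collecting distinct values, A + A = {-22, -8, 6, 9, 20, 23, 34, 37, 40}, so |A + A| = 9. Thus K = 9/4. For comparison, the minimum possible |A + A| over all 4-element sets is 2·4 − 1 = 7 (so min K = 7/4), attained only by arithmetic progressions.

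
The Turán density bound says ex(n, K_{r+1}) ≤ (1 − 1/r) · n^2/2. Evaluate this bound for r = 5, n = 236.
Turán density bound = (4/5) · 236^2/2 = 111392/5 ≈ 22278.4

Turán's theorem: ex(n, K_{r+1}) is achieved by the complete r-partite Turán graph T(n, r) with parts as balanced as possible, and is at most (1 − 1/r) · n^2/2. For r = 5, n = 236: the density bound is (4/5) · 55696/2 = 111392/5 ≈ 22278.4. The integer-valued extremum is e(T(236, 5)) = 22278, which is strictly less than the density bound 111392/5 since 5 ∤ 236 (the parts of T(236, 5) cannot all be equal).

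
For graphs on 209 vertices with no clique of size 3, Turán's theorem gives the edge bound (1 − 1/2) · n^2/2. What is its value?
Turán density bound = (1/2) · 209^2/2 = 43681/4 ≈ 10920.25

Turán's theorem: ex(n, K_{r+1}) is achieved by the complete r-partite Turán graph T(n, r) with parts as balanced as possible, and is at most (1 − 1/r) · n^2/2. For r = 2, n = 209: the density bound is (1/2) · 43681/2 = 43681/4 ≈ 10920.25. The integer-valued extremum is e(T(209, 2)) = 10920, which is strictly less than the density bound 43681/4 since 2 ∤ 209 (the parts of T(209, 2) cannot all be equal).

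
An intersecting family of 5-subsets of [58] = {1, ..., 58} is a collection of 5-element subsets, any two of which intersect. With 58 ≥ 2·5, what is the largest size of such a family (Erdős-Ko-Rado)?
max |F| = C(57, 4) = 395010

Erdős-Ko-Rado (1961): when n ≥ 2k, max |F| = C(n−1, k−1). The bound is attained by the star {A : i ∈ A} for any fixed i ∈ [n]. Here C(58−1, 5−1) = C(57, 4) = 395010.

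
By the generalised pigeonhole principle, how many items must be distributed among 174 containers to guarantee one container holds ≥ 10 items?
n = (10 − 1)·174 + 1 = 1567

By the generalised pigeonhole principle, to guarantee some box contains ≥ r objects we need more than (r − 1) · k objects total. Threshold: n = (r − 1) · k + 1. With r = 10 and k = 174: n = 9 · 174 + 1 = 1566 + 1 = 1567. For n = 1566 = 9 · 174, we can put exactly 9 objects in every box, avoiding 10 in any single one — so 1567 is tight.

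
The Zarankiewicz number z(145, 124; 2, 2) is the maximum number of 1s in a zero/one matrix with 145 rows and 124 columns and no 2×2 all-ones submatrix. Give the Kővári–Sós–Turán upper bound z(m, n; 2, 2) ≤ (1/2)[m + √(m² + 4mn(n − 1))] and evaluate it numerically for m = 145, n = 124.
z(145, 124; 2, 2) ≤ (1/2)[145 + √(145² + 4·145·124·123)] = (1/2)[145 + √8867185] = 1561.3909

Kővári–Sós–Turán: let r_1, ..., r_145 be the row sums and z = Σ r_i the total number of 1s. Each pair of columns can share at most one row with both entries 1 (else a 2×2 all-ones block appears), so Σ_i C(r_i, 2) ≤ C(124, 2) = 7626. By convexity Σ_i C(r_i, 2) ≥ 145·C(z/145, 2) = z(z − 145)/(2·145), giving z² − 145z − 145·124·123 ≤ 0 and hence z ≤ (1/2)[145 + √(21025 + 4·2211540)] = (1/2)[145 + √8867185] ≈ (1/2)(145 + 2977.7819) = 1561.3909.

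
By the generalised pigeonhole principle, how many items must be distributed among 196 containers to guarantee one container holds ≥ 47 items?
n = (47 − 1)·196 + 1 = 9017

By the generalised pigeonhole principle, to guarantee some box contains ≥ r objects we need more than (r − 1) · k objects total. Threshold: n = (r − 1) · k + 1. With r = 47 and k = 196: n = 46 · 196 + 1 = 9016 + 1 = 9017. For n = 9016 = 46 · 196, we can put exactly 46 objects in every box, avoiding 47 in any single one — so 9017 is tight.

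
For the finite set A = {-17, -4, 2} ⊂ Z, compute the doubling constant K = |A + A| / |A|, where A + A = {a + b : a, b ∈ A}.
K = |A + A| / |A| = 6/3 = 2

Enumerate A + A = {a + b : a, b ∈ A}. With |A| = 3, there are |A|^2 = 9 ordered sum pairs; collecting distinct values, A + A = {-34, -21, -15, -8, -2, 4}, so |A + A| = 6. Thus K = 6/3 = 2. For comparison, the minimum possible |A + A| over all 3-element sets is 2·3 − 1 = 5 (so min K = 5/3), attained only by arithmetic progressions.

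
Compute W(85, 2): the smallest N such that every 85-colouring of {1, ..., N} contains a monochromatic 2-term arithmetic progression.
W(85, 2) = 85 + 1 = 86

A 2-term AP is any pair of integers, so a monochromatic 2-AP exists iff some colour is used at least twice. With 85 colours, the colouring i ↦ i on {1, ..., 85} uses each colour once, avoiding any monochromatic pair, so W(85, 2) > 85. For {1, ..., 86}, pigeonhole forces two integers of the same colour, which form a monochromatic 2-AP. Hence W(85, 2) = 86.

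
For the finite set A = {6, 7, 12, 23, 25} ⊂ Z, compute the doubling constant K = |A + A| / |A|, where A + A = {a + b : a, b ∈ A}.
K = |A + A| / |A| = 15/5 = 3

Enumerate A + A = {a + b : a, b ∈ A}. With |A| = 5, there are |A|^2 = 25 ordered sum pairs; collecting distinct values, A + A = {12, 13, 14, 18, 19, 24, 29, 30, 31, 32, 35, 37, 46, 48, 50}, so |A + A| = 15. Thus K = 15/5 = 3. For comparison, the minimum possible |A + A| over all 5-element sets is 2·5 − 1 = 9 (so min K = 9/5), attained only by arithmetic progressions.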